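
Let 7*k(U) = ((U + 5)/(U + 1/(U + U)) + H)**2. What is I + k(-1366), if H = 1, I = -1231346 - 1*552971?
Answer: -173953405794504348386/97490222476983 ≈ -1.7843e+6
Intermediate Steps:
I = -1784317 (I = -1231346 - 552971 = -1784317)
k(U) = (1 + (5 + U)/(U + 1/(2*U)))**2/7 (k(U) = ((U + 5)/(U + 1/(U + U)) + 1)**2/7 = ((5 + U)/(U + 1/(2*U)) + 1)**2/7 = (1 + (5 + U)/(U + 1/(2*U)))**2/7)
I + k(-1366) = -1784317 + (1 + 4*(-1366)**2 + 10*(-1366))**2/(7*(1 + 2*(-1366)**2)**2) = -1784317 + (1 + 4*1865956 - 13660)**2/(7*(1 + 2*1865956)**2) = -1784317 + (1 + 7463824 - 13660)**2/(7*(1 + 3731912)**2) = -1784317 + (1/7)*7450165**2/3731913**2 = -1784317 + (1/7)*(1/13927174639569)*55504958527225 = -1784317 + 55504958527225/97490222476983 = -173953405794504348386/97490222476983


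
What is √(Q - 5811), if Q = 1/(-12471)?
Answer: I*√903760674522/12471 ≈ 76.23*I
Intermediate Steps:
Q = -1/12471 ≈ -8.0186e-5
√(Q - 5811) = √(-1/12471 - 5811) = √(-72468982/12471) = I*√903760674522/12471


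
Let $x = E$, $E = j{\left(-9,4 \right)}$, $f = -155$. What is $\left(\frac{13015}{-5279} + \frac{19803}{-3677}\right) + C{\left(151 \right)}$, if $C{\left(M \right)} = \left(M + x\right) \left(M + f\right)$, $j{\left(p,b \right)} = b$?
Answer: $- \frac{12187143652}{19410883} \approx -627.85$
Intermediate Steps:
$E = 4$
$x = 4$
$C{\left(M \right)} = \left(-155 + M\right) \left(4 + M\right)$ ($C{\left(M \right)} = \left(M + 4\right) \left(M - 155\right) = \left(4 + M\right) \left(-155 + M\right) = \left(-155 + M\right) \left(4 + M\right)$)
$\left(\frac{13015}{-5279} + \frac{19803}{-3677}\right) + C{\left(151 \right)} = \left(\frac{13015}{-5279} + \frac{19803}{-3677}\right) - \left(23421 - 22801\right) = \left(13015 \left(- \frac{1}{5279}\right) + 19803 \left(- \frac{1}{3677}\right)\right) - 620 = \left(- \frac{13015}{5279} - \frac{19803}{3677}\right) - 620 = - \frac{152396192}{19410883} - 620 = - \frac{12187143652}{19410883}$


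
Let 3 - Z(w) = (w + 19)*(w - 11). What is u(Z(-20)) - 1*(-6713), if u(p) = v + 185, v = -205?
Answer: 6693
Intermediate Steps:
Z(w) = 3 - (-11 + w)*(19 + w) (Z(w) = 3 - (w + 19)*(w - 11) = 3 - (19 + w)*(-11 + w) = 3 - (-11 + w)*(19 + w))
u(p) = -20 (u(p) = -205 + 185 = -20)
u(Z(-20)) - 1*(-6713) = -20 - 1*(-6713) = -20 + 6713 = 6693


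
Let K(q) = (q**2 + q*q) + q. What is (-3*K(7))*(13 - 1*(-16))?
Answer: -9135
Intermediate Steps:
K(q) = q + 2*q**2 (K(q) = (q**2 + q**2) + q = 2*q**2 + q = q + 2*q**2)
(-3*K(7))*(13 - 1*(-16)) = (-21*(1 + 2*7))*(13 - 1*(-16)) = (-21*(1 + 14))*(13 + 16) = -21*15*29 = -3*105*29 = -315*29 = -9135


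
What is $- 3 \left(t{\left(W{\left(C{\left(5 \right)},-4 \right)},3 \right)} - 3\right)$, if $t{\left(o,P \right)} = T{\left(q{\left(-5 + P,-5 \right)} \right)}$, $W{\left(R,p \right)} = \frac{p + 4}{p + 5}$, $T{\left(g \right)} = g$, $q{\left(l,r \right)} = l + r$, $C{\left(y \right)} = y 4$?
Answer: $30$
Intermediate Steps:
$C{\left(y \right)} = 4 y$
$W{\left(R,p \right)} = \frac{4 + p}{5 + p}$
$t{\left(o,P \right)} = -10 + P$ ($t{\left(o,P \right)} = \left(-5 + P\right) - 5 = -10 + P$)
$- 3 \left(t{\left(W{\left(C{\left(5 \right)},-4 \right)},3 \right)} - 3\right) = - 3 \left(\left(-10 + 3\right) - 3\right) = - 3 \left(-7 - 3\right) = \left(-3\right) \left(-10\right) = 30$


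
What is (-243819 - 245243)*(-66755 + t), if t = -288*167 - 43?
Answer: 56190289428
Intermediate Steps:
t = -48139 (t = -48096 - 43 = -48139)
(-243819 - 245243)*(-66755 + t) = (-243819 - 245243)*(-66755 - 48139) = -489062*(-114894) = 56190289428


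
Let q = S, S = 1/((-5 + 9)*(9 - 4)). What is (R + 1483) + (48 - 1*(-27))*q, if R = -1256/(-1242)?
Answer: 3695599/2484 ≈ 1487.8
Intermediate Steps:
S = 1/20 (S = 1/(4*5) = 1/20 ≈ 0.050000)
R = 628/621 (R = -1256*(-1/1242) = 628/621 ≈ 1.0113)
q = 1/20 ≈ 0.050000
(R + 1483) + (48 - 1*(-27))*q = (628/621 + 1483) + (48 - 1*(-27))*(1/20) = 921571/621 + (48 + 27)*(1/20) = 921571/621 + 75*(1/20) = 921571/621 + 15/4 = 3695599/2484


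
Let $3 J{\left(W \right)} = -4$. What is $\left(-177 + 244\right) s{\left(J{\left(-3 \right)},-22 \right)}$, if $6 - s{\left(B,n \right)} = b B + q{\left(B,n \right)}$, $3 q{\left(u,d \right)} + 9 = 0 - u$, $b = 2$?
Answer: $\frac{6767}{9} \approx 751.89$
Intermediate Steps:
$q{\left(u,d \right)} = -3 - \frac{u}{3}$ ($q{\left(u,d \right)} = -3 + \frac{0 - u}{3} = -3 + \frac{\left(-1\right) u}{3} = -3 - \frac{u}{3}$)
$J{\left(W \right)} = - \frac{4}{3}$ ($J{\left(W \right)} = \frac{1}{3} \left(-4\right) = - \frac{4}{3}$)
$s{\left(B,n \right)} = 9 - \frac{5 B}{3}$ ($s{\left(B,n \right)} = 6 - \left(2 B - \left(3 + \frac{B}{3}\right)\right) = 6 - \left(-3 + \frac{5 B}{3}\right) = 9 - \frac{5 B}{3}$)
$\left(-177 + 244\right) s{\left(J{\left(-3 \right)},-22 \right)} = \left(-177 + 244\right) \left(9 - - \frac{20}{9}\right) = 67 \left(9 + \frac{20}{9}\right) = 67 \cdot \frac{101}{9} = \frac{6767}{9}$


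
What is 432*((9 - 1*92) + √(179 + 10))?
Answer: -35856 + 1296*√21 ≈ -29917.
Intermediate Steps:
432*((9 - 1*92) + √(179 + 10)) = 432*((9 - 92) + √189) = 432*(-83 + 3*√21) = -35856 + 1296*√21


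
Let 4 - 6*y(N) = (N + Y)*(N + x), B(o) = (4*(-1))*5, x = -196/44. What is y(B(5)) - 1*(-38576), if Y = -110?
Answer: 418515/11 ≈ 38047.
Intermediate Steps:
x = -49/11 (x = -196*1/44 = -49/11 ≈ -4.4545)
B(o) = -20 (B(o) = -4*5 = -20)
y(N) = 2/3 - (-110 + N)*(-49/11 + N)/6 (y(N) = 2/3 - (N - 110)*(N - 49/11)/6 = 2/3 - (-110 + N)*(-49/11 + N)/6)
y(B(5)) - 1*(-38576) = (-81 - 1/6*(-20)**2 + (1259/66)*(-20)) - 1*(-38576) = (-81 - 1/6*400 - 12590/33) + 38576 = (-81 - 200/3 - 12590/33) + 38576 = -5821/11 + 38576 = 418515/11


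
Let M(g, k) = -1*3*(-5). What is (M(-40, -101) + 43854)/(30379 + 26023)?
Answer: 43869/56402 ≈ 0.77779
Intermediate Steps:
M(g, k) = 15 (M(g, k) = -3*(-5) = 15)
(M(-40, -101) + 43854)/(30379 + 26023) = (15 + 43854)/(30379 + 26023) = 43869/56402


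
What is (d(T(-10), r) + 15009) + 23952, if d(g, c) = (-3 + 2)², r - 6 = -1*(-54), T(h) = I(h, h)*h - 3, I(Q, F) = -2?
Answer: 38962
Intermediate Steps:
T(h) = -3 - 2*h (T(h) = -2*h - 3 = -3 - 2*h)
r = 60 (r = 6 - 1*(-54) = 6 + 54 = 60)
d(g, c) = 1 (d(g, c) = (-1)² = 1)
(d(T(-10), r) + 15009) + 23952 = (1 + 15009) + 23952 = 15010 + 23952 = 38962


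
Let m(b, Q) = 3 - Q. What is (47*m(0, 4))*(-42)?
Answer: 1974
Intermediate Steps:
(47*m(0, 4))*(-42) = (47*(3 - 1*4))*(-42) = (47*(3 - 4))*(-42) = (47*(-1))*(-42) = -47*(-42) = 1974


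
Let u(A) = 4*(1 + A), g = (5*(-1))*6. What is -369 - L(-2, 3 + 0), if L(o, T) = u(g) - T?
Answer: -250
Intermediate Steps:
g = -30 (g = -5*6 = -30)
u(A) = 4 + 4*A
L(o, T) = -116 - T (L(o, T) = (4 + 4*(-30)) - T = (4 - 120) - T = -116 - T)
-369 - L(-2, 3 + 0) = -369 - (-116 - (3 + 0)) = -369 - (-116 - 1*3) = -369 - (-116 - 3) = -369 - 1*(-119) = -369 + 119 = -250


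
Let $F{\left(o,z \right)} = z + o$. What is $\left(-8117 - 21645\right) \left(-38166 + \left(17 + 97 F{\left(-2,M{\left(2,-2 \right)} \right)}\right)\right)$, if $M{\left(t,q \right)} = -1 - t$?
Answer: $1149825108$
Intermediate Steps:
$F{\left(o,z \right)} = o + z$
$\left(-8117 - 21645\right) \left(-38166 + \left(17 + 97 F{\left(-2,M{\left(2,-2 \right)} \right)}\right)\right) = \left(-8117 - 21645\right) \left(-38166 + \left(17 + 97 \left(-2 - 3\right)\right)\right) = - 29762 \left(-38166 + \left(17 + 97 \left(-2 - 3\right)\right)\right) = - 29762 \left(-38166 + \left(17 + 97 \left(-5\right)\right)\right) = - 29762 \left(-38166 + \left(17 - 485\right)\right) = - 29762 \left(-38166 - 468\right) = \left(-29762\right) \left(-38634\right) = 1149825108$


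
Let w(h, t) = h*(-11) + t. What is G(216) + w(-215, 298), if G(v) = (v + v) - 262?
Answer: 2833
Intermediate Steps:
G(v) = -262 + 2*v (G(v) = 2*v - 262 = -262 + 2*v)
w(h, t) = t - 11*h (w(h, t) = -11*h + t = t - 11*h)
G(216) + w(-215, 298) = (-262 + 2*216) + (298 - 11*(-215)) = (-262 + 432) + (298 + 2365) = 170 + 2663 = 2833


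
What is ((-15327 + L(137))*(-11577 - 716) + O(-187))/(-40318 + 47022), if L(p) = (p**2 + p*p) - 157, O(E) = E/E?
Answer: -271109821/6704 ≈ -40440.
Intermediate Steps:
O(E) = 1
L(p) = -157 + 2*p**2 (L(p) = (p**2 + p**2) - 157 = 2*p**2 - 157 = -157 + 2*p**2)
((-15327 + L(137))*(-11577 - 716) + O(-187))/(-40318 + 47022) = ((-15327 + (-157 + 2*137**2))*(-11577 - 716) + 1)/(-40318 + 47022) = ((-15327 + (-157 + 2*18769))*(-12293) + 1)/6704 = ((-15327 + (-157 + 37538))*(-12293) + 1)*(1/6704) = ((-15327 + 37381)*(-12293) + 1)*(1/6704) = (22054*(-12293) + 1)*(1/6704) = (-271109822 + 1)*(1/6704) = -271109821*1/6704 = -271109821/6704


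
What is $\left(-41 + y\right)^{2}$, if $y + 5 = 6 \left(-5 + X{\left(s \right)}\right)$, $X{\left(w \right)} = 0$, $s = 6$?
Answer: $5776$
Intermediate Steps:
$y = -35$ ($y = -5 + 6 \left(-5 + 0\right) = -5 + 6 \left(-5\right) = -5 - 30 = -35$)
$\left(-41 + y\right)^{2} = \left(-41 - 35\right)^{2} = \left(-76\right)^{2} = 5776$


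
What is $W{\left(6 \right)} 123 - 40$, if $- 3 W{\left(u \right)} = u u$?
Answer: $-1516$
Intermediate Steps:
$W{\left(u \right)} = - \frac{u^{2}}{3}$ ($W{\left(u \right)} = - \frac{u u}{3} = - \frac{u^{2}}{3}$)
$W{\left(6 \right)} 123 - 40 = - \frac{6^{2}}{3} \cdot 123 - 40 = \left(- \frac{1}{3}\right) 36 \cdot 123 - 40 = \left(-12\right) 123 - 40 = -1476 - 40 = -1516$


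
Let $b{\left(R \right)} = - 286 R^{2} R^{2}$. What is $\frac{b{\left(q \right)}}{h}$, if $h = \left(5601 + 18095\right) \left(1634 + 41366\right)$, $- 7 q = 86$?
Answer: $- \frac{11369501}{1777940500} \approx -0.0063948$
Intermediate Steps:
$q = - \frac{86}{7}$ ($q = \left(- \frac{1}{7}\right) 86 = - \frac{86}{7} \approx -12.286$)
$b{\left(R \right)} = - 286 R^{4}$
$h = 1018928000$ ($h = 23696 \cdot 43000 = 1018928000$)
$\frac{b{\left(q \right)}}{h} = \frac{\left(-286\right) \left(- \frac{86}{7}\right)^{4}}{1018928000} = \left(-286\right) \frac{54700816}{2401} \cdot \frac{1}{1018928000} = \left(- \frac{15644433376}{2401}\right) \frac{1}{1018928000} = - \frac{11369501}{1777940500}$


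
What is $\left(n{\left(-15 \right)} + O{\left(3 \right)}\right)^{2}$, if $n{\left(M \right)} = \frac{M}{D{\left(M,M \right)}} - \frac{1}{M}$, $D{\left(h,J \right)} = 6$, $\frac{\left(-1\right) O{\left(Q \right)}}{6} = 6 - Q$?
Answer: $\frac{375769}{900} \approx 417.52$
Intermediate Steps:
$O{\left(Q \right)} = -36 + 6 Q$ ($O{\left(Q \right)} = - 6 \left(6 - Q\right) = -36 + 6 Q$)
$n{\left(M \right)} = - \frac{1}{M} + \frac{M}{6}$ ($n{\left(M \right)} = \frac{M}{6} - \frac{1}{M} = - \frac{1}{M} + \frac{M}{6}$)
$\left(n{\left(-15 \right)} + O{\left(3 \right)}\right)^{2} = \left(\left(- \frac{1}{-15} + \frac{1}{6} \left(-15\right)\right) + \left(-36 + 6 \cdot 3\right)\right)^{2} = \left(\left(\left(-1\right) \left(- \frac{1}{15}\right) - \frac{5}{2}\right) + \left(-36 + 18\right)\right)^{2} = \left(\left(\frac{1}{15} - \frac{5}{2}\right) - 18\right)^{2} = \left(- \frac{73}{30} - 18\right)^{2} = \left(- \frac{613}{30}\right)^{2} = \frac{375769}{900}$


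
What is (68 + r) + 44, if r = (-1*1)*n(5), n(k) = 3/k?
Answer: 557/5 ≈ 111.40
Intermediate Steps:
r = -⅗ (r = (-1*1)*(3/5) = -3/5 = -1*⅗ = -⅗ ≈ -0.60000)
(68 + r) + 44 = (68 - ⅗) + 44 = 337/5 + 44 = 557/5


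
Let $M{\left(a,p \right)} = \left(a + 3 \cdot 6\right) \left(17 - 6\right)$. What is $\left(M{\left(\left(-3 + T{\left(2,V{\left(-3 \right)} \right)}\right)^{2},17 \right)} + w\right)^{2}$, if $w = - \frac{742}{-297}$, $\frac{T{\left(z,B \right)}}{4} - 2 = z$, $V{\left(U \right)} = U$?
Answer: $\frac{374141412241}{88209} \approx 4.2415 \cdot 10^{6}$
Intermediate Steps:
$T{\left(z,B \right)} = 8 + 4 z$
$w = \frac{742}{297}$ ($w = \left(-742\right) \left(- \frac{1}{297}\right) = \frac{742}{297} \approx 2.4983$)
$M{\left(a,p \right)} = 198 + 11 a$ ($M{\left(a,p \right)} = \left(a + 18\right) 11 = \left(18 + a\right) 11 = 198 + 11 a$)
$\left(M{\left(\left(-3 + T{\left(2,V{\left(-3 \right)} \right)}\right)^{2},17 \right)} + w\right)^{2} = \left(\left(198 + 11 \left(-3 + \left(8 + 4 \cdot 2\right)\right)^{2}\right) + \frac{742}{297}\right)^{2} = \left(\left(198 + 11 \left(-3 + \left(8 + 8\right)\right)^{2}\right) + \frac{742}{297}\right)^{2} = \left(\left(198 + 11 \left(-3 + 16\right)^{2}\right) + \frac{742}{297}\right)^{2} = \left(\left(198 + 11 \cdot 13^{2}\right) + \frac{742}{297}\right)^{2} = \left(\left(198 + 11 \cdot 169\right) + \frac{742}{297}\right)^{2} = \left(\left(198 + 1859\right) + \frac{742}{297}\right)^{2} = \left(2057 + \frac{742}{297}\right)^{2} = \left(\frac{611671}{297}\right)^{2} = \frac{374141412241}{88209}$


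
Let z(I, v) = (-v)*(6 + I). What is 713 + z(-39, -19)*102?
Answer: -63241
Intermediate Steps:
z(I, v) = -v*(6 + I)
713 + z(-39, -19)*102 = 713 - 1*(-19)*(6 - 39)*102 = 713 - 1*(-19)*(-33)*102 = 713 - 627*102 = 713 - 63954 = -63241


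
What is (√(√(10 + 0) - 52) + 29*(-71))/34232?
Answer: -2059/34232 + I*√(52 - √10)/34232 ≈ -0.060148 + 0.00020415*I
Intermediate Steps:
(√(√(10 + 0) - 52) + 29*(-71))/34232 = (√(√10 - 52) - 2059)*(1/34232) = (√(-52 + √10) - 2059)*(1/34232) = (-2059 + √(-52 + √10))*(1/34232) = -2059/34232 + √(-52 + √10)/34232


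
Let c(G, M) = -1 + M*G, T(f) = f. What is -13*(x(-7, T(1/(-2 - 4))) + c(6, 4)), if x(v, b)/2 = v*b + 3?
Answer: -1222/3 ≈ -407.33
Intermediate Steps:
x(v, b) = 6 + 2*b*v (x(v, b) = 2*(v*b + 3) = 2*(b*v + 3) = 2*(3 + b*v) = 6 + 2*b*v)
c(G, M) = -1 + G*M
-13*(x(-7, T(1/(-2 - 4))) + c(6, 4)) = -13*((6 + 2*(-7)/(-2 - 4)) + (-1 + 6*4)) = -13*((6 + 2*(-7)/(-6)) + (-1 + 24)) = -13*((6 + 2*(-1/6)*(-7)) + 23) = -13*((6 + 7/3) + 23) = -13*(25/3 + 23) = -13*94/3 = -1222/3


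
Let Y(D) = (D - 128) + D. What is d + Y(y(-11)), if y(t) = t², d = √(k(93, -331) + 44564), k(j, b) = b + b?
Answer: 114 + 9*√542 ≈ 323.53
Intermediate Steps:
k(j, b) = 2*b
d = 9*√542 (d = √(2*(-331) + 44564) = √(-662 + 44564) = √43902 = 9*√542 ≈ 209.53)
Y(D) = -128 + 2*D (Y(D) = (-128 + D) + D = -128 + 2*D)
d + Y(y(-11)) = 9*√542 + (-128 + 2*(-11)²) = 9*√542 + (-128 + 2*121) = 9*√542 + (-128 + 242) = 9*√542 + 114 = 114 + 9*√542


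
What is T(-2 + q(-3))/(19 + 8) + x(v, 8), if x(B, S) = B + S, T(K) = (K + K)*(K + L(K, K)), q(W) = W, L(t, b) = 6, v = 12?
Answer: 530/27 ≈ 19.630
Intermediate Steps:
T(K) = 2*K*(6 + K) (T(K) = (K + K)*(K + 6) = (2*K)*(6 + K) = 2*K*(6 + K))
T(-2 + q(-3))/(19 + 8) + x(v, 8) = (2*(-2 - 3)*(6 + (-2 - 3)))/(19 + 8) + (12 + 8) = (2*(-5)*(6 - 5))/27 + 20 = (2*(-5)*1)/27 + 20 = (1/27)*(-10) + 20 = -10/27 + 20 = 530/27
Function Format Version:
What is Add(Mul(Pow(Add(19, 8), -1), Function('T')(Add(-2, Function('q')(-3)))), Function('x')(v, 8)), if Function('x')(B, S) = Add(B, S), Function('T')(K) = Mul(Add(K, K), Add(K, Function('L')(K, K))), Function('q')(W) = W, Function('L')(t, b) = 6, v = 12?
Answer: Rational(530, 27) ≈ 19.630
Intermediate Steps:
Function('T')(K) = Mul(2, K, Add(6, K)) (Function('T')(K) = Mul(Add(K, K), Add(K, 6)) = Mul(Mul(2, K), Add(6, K)) = Mul(2, K, Add(6, K)))
Add(Mul(Pow(Add(19, 8), -1), Function('T')(Add(-2, Function('q')(-3)))), Function('x')(v, 8)) = Add(Mul(Pow(Add(19, 8), -1), Mul(2, Add(-2, -3), Add(6, Add(-2, -3)))), Add(12, 8)) = Add(Mul(Pow(27, -1), Mul(2, -5, Add(6, -5))), 20) = Add(Mul(Rational(1, 27), Mul(2, -5, 1)), 20) = Add(Mul(Rational(1, 27), -10), 20) = Add(Rational(-10, 27), 20) = Rational(530, 27)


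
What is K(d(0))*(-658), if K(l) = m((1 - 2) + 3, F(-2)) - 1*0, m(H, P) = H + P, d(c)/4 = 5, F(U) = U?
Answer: 0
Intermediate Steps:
d(c) = 20 (d(c) = 4*5 = 20)
K(l) = 0 (K(l) = (((1 - 2) + 3) - 2) - 1*0 = ((-1 + 3) - 2) + 0 = (2 - 2) + 0 = 0 + 0 = 0)
K(d(0))*(-658) = 0*(-658) = 0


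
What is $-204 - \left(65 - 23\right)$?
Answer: $-246$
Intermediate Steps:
$-204 - \left(65 - 23\right) = -204 - 42 = -246$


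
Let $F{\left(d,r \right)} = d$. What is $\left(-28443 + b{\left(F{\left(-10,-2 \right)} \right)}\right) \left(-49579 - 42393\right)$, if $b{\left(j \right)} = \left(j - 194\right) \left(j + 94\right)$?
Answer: $4191991788$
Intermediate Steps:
$b{\left(j \right)} = \left(-194 + j\right) \left(94 + j\right)$
$\left(-28443 + b{\left(F{\left(-10,-2 \right)} \right)}\right) \left(-49579 - 42393\right) = \left(-28443 - \left(17236 - 100\right)\right) \left(-49579 - 42393\right) = \left(-28443 + \left(-18236 + 100 + 1000\right)\right) \left(-91972\right) = \left(-28443 - 17136\right) \left(-91972\right) = \left(-45579\right) \left(-91972\right) = 4191991788$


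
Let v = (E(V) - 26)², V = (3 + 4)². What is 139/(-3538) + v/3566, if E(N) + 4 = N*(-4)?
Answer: 90105607/6308254 ≈ 14.284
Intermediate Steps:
V = 49 (V = 7² = 49)
E(N) = -4 - 4*N (E(N) = -4 + N*(-4) = -4 - 4*N)
v = 51076 (v = ((-4 - 4*49) - 26)² = ((-4 - 196) - 26)² = (-200 - 26)² = (-226)² = 51076)
139/(-3538) + v/3566 = 139/(-3538) + 51076/3566 = 139*(-1/3538) + 51076*(1/3566) = -139/3538 + 25538/1783 = 90105607/6308254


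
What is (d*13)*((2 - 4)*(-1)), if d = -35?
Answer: -910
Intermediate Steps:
(d*13)*((2 - 4)*(-1)) = (-35*13)*((2 - 4)*(-1)) = -(-910)*(-1) = -455*2 = -910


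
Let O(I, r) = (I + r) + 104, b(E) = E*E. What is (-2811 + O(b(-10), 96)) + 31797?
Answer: 29286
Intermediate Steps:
b(E) = E²
O(I, r) = 104 + I + r
(-2811 + O(b(-10), 96)) + 31797 = (-2811 + (104 + (-10)² + 96)) + 31797 = (-2811 + (104 + 100 + 96)) + 31797 = (-2811 + 300) + 31797 = -2511 + 31797 = 29286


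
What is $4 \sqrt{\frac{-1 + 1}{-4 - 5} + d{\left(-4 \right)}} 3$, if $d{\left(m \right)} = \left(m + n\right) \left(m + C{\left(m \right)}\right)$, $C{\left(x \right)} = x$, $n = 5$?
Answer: $24 i \sqrt{2} \approx 33.941 i$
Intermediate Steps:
$d{\left(m \right)} = 2 m \left(5 + m\right)$ ($d{\left(m \right)} = \left(m + 5\right) \left(m + m\right) = \left(5 + m\right) 2 m = 2 m \left(5 + m\right)$)
$4 \sqrt{\frac{-1 + 1}{-4 - 5} + d{\left(-4 \right)}} 3 = 4 \sqrt{\frac{-1 + 1}{-4 - 5} + 2 \left(-4\right) \left(5 - 4\right)} 3 = 4 \sqrt{\frac{0}{-9} + 2 \left(-4\right) 1} \cdot 3 = 4 \sqrt{0 \left(- \frac{1}{9}\right) - 8} \cdot 3 = 4 \sqrt{0 - 8} \cdot 3 = 4 \sqrt{-8} \cdot 3 = 4 \cdot 2 i \sqrt{2} \cdot 3 = 8 i \sqrt{2} \cdot 3 = 24 i \sqrt{2}$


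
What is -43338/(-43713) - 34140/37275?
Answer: 2734714/36208935 ≈ 0.075526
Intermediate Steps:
-43338/(-43713) - 34140/37275 = -43338*(-1/43713) - 34140*1/37275 = 14446/14571 - 2276/2485 = 2734714/36208935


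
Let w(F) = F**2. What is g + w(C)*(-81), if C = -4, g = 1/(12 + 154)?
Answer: -215135/166 ≈ -1296.0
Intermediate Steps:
g = 1/166 ≈ 0.0060241
g + w(C)*(-81) = 1/166 + (-4)**2*(-81) = 1/166 + 16*(-81) = 1/166 - 1296 = -215135/166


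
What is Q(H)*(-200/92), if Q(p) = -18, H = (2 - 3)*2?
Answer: 900/23 ≈ 39.130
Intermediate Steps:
H = -2 (H = -1*2 = -2)
Q(H)*(-200/92) = -(-3600)/92 = -18*(-50/23) = 900/23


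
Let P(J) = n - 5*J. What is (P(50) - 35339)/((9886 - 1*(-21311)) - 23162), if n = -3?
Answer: -35592/8035 ≈ -4.4296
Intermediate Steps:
P(J) = -3 - 5*J
(P(50) - 35339)/((9886 - 1*(-21311)) - 23162) = ((-3 - 5*50) - 35339)/((9886 - 1*(-21311)) - 23162) = ((-3 - 250) - 35339)/((9886 + 21311) - 23162) = (-253 - 35339)/(31197 - 23162) = -35592/8035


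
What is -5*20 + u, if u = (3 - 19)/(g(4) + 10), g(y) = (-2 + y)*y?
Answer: -908/9 ≈ -100.89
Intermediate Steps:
g(y) = y*(-2 + y)
u = -8/9 (u = (3 - 19)/(4*(-2 + 4) + 10) = -16/(4*2 + 10) = -16/(8 + 10) = -16/18 = -16*1/18 = -8/9 ≈ -0.88889)
-5*20 + u = -5*20 - 8/9 = -100 - 8/9 = -908/9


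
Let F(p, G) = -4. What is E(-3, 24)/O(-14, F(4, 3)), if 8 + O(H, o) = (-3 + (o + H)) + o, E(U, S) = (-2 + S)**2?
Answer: -44/3 ≈ -14.667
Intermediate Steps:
O(H, o) = -11 + H + 2*o (O(H, o) = -8 + ((-3 + (o + H)) + o) = -8 + ((-3 + (H + o)) + o) = -8 + ((-3 + H + o) + o) = -8 + (-3 + H + 2*o) = -11 + H + 2*o)
E(-3, 24)/O(-14, F(4, 3)) = (-2 + 24)**2/(-11 - 14 + 2*(-4)) = 22**2/(-11 - 14 - 8) = 484/(-33) = 484*(-1/33) = -44/3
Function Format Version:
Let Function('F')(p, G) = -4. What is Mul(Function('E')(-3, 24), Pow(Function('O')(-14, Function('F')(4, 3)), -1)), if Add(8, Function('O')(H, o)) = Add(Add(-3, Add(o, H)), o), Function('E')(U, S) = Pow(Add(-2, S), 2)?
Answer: Rational(-44, 3) ≈ -14.667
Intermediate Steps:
Function('O')(H, o) = Add(-11, H, Mul(2, o)) (Function('O')(H, o) = Add(-8, Add(Add(-3, Add(o, H)), o)) = Add(-8, Add(Add(-3, Add(H, o)), o)) = Add(-8, Add(Add(-3, H, o), o)) = Add(-8, Add(-3, H, Mul(2, o))) = Add(-11, H, Mul(2, o)))
Mul(Function('E')(-3, 24), Pow(Function('O')(-14, Function('F')(4, 3)), -1)) = Mul(Pow(Add(-2, 24), 2), Pow(Add(-11, -14, Mul(2, -4)), -1)) = Mul(Pow(22, 2), Pow(Add(-11, -14, -8), -1)) = Mul(484, Pow(-33, -1)) = Mul(484, Rational(-1, 33)) = Rational(-44, 3)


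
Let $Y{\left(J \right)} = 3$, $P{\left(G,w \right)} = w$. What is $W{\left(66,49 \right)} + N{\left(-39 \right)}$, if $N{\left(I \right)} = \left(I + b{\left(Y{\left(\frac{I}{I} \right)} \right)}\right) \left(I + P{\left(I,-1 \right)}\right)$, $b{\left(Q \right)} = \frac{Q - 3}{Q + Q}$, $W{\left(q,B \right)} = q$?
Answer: $1626$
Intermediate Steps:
$b{\left(Q \right)} = \frac{-3 + Q}{2 Q}$
$N{\left(I \right)} = I \left(-1 + I\right)$ ($N{\left(I \right)} = \left(I + \frac{-3 + 3}{2 \cdot 3}\right) \left(I - 1\right) = \left(I + \frac{1}{2} \cdot \frac{1}{3} \cdot 0\right) \left(-1 + I\right) = \left(I + 0\right) \left(-1 + I\right) = I \left(-1 + I\right)$)
$W{\left(66,49 \right)} + N{\left(-39 \right)} = 66 - 39 \left(-1 - 39\right) = 66 - -1560 = 66 + 1560 = 1626$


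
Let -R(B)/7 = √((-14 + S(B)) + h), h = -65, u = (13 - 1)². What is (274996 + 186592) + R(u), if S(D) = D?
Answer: 461588 - 7*√65 ≈ 4.6153e+5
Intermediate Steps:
u = 144 (u = 12² = 144)
R(B) = -7*√(-79 + B) (R(B) = -7*√((-14 + B) - 65) = -7*√(-79 + B))
(274996 + 186592) + R(u) = (274996 + 186592) - 7*√(-79 + 144) = 461588 - 7*√65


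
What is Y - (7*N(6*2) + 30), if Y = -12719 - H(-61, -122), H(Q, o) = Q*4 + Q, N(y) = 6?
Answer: -12486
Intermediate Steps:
H(Q, o) = 5*Q (H(Q, o) = 4*Q + Q = 5*Q)
Y = -12414 (Y = -12719 - 5*(-61) = -12719 - 1*(-305) = -12719 + 305 = -12414)
Y - (7*N(6*2) + 30) = -12414 - (7*6 + 30) = -12414 - (42 + 30) = -12414 - 1*72 = -12414 - 72 = -12486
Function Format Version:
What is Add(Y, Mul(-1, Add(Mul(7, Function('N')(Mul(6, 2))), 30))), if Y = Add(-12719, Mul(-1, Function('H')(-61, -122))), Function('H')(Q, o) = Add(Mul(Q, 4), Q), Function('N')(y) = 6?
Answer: -12486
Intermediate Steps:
Function('H')(Q, o) = Mul(5, Q) (Function('H')(Q, o) = Add(Mul(4, Q), Q) = Mul(5, Q))
Y = -12414 (Y = Add(-12719, Mul(-1, Mul(5, -61))) = Add(-12719, Mul(-1, -305)) = Add(-12719, 305) = -12414)
Add(Y, Mul(-1, Add(Mul(7, Function('N')(Mul(6, 2))), 30))) = Add(-12414, Mul(-1, Add(Mul(7, 6), 30))) = Add(-12414, Mul(-1, Add(42, 30))) = Add(-12414, Mul(-1, 72)) = Add(-12414, -72) = -12486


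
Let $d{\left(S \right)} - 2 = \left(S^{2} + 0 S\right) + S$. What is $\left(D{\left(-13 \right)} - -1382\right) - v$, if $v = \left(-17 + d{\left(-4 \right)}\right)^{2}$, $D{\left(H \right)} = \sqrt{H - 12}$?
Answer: $1373 + 5 i \approx 1373.0 + 5.0 i$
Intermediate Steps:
$d{\left(S \right)} = 2 + S + S^{2}$ ($d{\left(S \right)} = 2 + \left(\left(S^{2} + 0 S\right) + S\right) = 2 + \left(\left(S^{2} + 0\right) + S\right) = 2 + \left(S^{2} + S\right) = 2 + \left(S + S^{2}\right) = 2 + S + S^{2}$)
$D{\left(H \right)} = \sqrt{-12 + H}$
$v = 9$ ($v = \left(-17 + \left(2 - 4 + \left(-4\right)^{2}\right)\right)^{2} = \left(-17 + \left(2 - 4 + 16\right)\right)^{2} = \left(-17 + 14\right)^{2} = \left(-3\right)^{2} = 9$)
$\left(D{\left(-13 \right)} - -1382\right) - v = \left(\sqrt{-12 - 13} - -1382\right) - 9 = \left(\sqrt{-25} + 1382\right) - 9 = \left(5 i + 1382\right) - 9 = \left(1382 + 5 i\right) - 9 = 1373 + 5 i$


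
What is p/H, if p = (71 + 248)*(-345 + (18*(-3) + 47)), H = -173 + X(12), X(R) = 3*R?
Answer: 112288/137 ≈ 819.62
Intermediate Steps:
H = -137 (H = -173 + 3*12 = -173 + 36 = -137)
p = -112288 (p = 319*(-345 + (-54 + 47)) = 319*(-345 - 7) = 319*(-352) = -112288)
p/H = -112288/(-137) = -112288*(-1/137) = 112288/137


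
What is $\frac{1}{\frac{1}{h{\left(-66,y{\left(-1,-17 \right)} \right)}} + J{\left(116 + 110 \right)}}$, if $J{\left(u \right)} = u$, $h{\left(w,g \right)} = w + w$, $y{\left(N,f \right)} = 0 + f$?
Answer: $\frac{132}{29831} \approx 0.0044249$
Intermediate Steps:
$y{\left(N,f \right)} = f$
$h{\left(w,g \right)} = 2 w$
$\frac{1}{\frac{1}{h{\left(-66,y{\left(-1,-17 \right)} \right)}} + J{\left(116 + 110 \right)}} = \frac{1}{\frac{1}{2 \left(-66\right)} + \left(116 + 110\right)} = \frac{1}{\frac{1}{-132} + 226} = \frac{1}{- \frac{1}{132} + 226} = \frac{1}{\frac{29831}{132}} = \frac{132}{29831}$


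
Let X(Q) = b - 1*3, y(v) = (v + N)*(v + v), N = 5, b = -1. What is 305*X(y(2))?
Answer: -1220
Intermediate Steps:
y(v) = 2*v*(5 + v) (y(v) = (v + 5)*(v + v) = (5 + v)*(2*v) = 2*v*(5 + v))
X(Q) = -4 (X(Q) = -1 - 1*3 = -1 - 3 = -4)
305*X(y(2)) = 305*(-4) = -1220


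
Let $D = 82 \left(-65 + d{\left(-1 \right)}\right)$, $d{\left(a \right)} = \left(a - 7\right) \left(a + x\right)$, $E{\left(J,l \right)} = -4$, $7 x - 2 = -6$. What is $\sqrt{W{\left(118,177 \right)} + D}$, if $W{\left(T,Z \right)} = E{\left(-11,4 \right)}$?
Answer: $\frac{i \sqrt{210854}}{7} \approx 65.598 i$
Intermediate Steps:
$x = - \frac{4}{7}$ ($x = \frac{2}{7} + \frac{1}{7} \left(-6\right) = \frac{2}{7} - \frac{6}{7} = - \frac{4}{7} \approx -0.57143$)
$d{\left(a \right)} = \left(-7 + a\right) \left(- \frac{4}{7} + a\right)$ ($d{\left(a \right)} = \left(a - 7\right) \left(a - \frac{4}{7}\right) = \left(-7 + a\right) \left(- \frac{4}{7} + a\right)$)
$W{\left(T,Z \right)} = -4$
$D = - \frac{30094}{7}$ ($D = 82 \left(-65 + \left(4 + \left(-1\right)^{2} - - \frac{53}{7}\right)\right) = 82 \left(-65 + \left(4 + 1 + \frac{53}{7}\right)\right) = 82 \left(-65 + \frac{88}{7}\right) = 82 \left(- \frac{367}{7}\right) = - \frac{30094}{7} \approx -4299.1$)
$\sqrt{W{\left(118,177 \right)} + D} = \sqrt{-4 - \frac{30094}{7}} = \sqrt{- \frac{30122}{7}} = \frac{i \sqrt{210854}}{7}$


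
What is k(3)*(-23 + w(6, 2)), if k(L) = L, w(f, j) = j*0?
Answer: -69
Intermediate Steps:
w(f, j) = 0
k(3)*(-23 + w(6, 2)) = 3*(-23 + 0) = 3*(-23) = -69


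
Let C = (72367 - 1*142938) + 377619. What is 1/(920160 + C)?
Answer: 1/1227208 ≈ 8.1486e-7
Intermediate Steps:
C = 307048 (C = (72367 - 142938) + 377619 = -70571 + 377619 = 307048)
1/(920160 + C) = 1/(920160 + 307048) = 1/1227208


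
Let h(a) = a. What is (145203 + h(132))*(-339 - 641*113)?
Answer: -10576318620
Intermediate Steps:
(145203 + h(132))*(-339 - 641*113) = (145203 + 132)*(-339 - 641*113) = 145335*(-339 - 72433) = 145335*(-72772) = -10576318620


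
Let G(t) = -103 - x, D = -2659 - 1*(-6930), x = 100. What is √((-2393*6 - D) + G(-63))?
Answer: 4*I*√1177 ≈ 137.23*I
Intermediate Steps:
D = 4271 (D = -2659 + 6930 = 4271)
G(t) = -203 (G(t) = -103 - 1*100 = -103 - 100 = -203)
√((-2393*6 - D) + G(-63)) = √((-2393*6 - 1*4271) - 203) = √((-14358 - 4271) - 203) = √(-18629 - 203) = √(-18832) = 4*I*√1177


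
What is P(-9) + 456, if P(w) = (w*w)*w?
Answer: -273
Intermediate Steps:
P(w) = w³ (P(w) = w²*w = w³)
P(-9) + 456 = (-9)³ + 456 = -729 + 456 = -273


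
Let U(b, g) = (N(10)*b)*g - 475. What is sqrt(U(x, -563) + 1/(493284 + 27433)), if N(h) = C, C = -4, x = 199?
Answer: sqrt(121384830146925614)/520717 ≈ 669.08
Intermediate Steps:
N(h) = -4
U(b, g) = -475 - 4*b*g (U(b, g) = (-4*b)*g - 475 = -4*b*g - 475 = -475 - 4*b*g)
sqrt(U(x, -563) + 1/(493284 + 27433)) = sqrt((-475 - 4*199*(-563)) + 1/(493284 + 27433)) = sqrt((-475 + 448148) + 1/520717) = sqrt(447673 + 1/520717) = sqrt(233110941542/520717) = sqrt(121384830146925614)/520717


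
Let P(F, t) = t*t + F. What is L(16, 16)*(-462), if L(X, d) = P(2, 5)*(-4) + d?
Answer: 42504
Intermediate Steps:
P(F, t) = F + t² (P(F, t) = t² + F = F + t²)
L(X, d) = -108 + d (L(X, d) = (2 + 5²)*(-4) + d = (2 + 25)*(-4) + d = 27*(-4) + d = -108 + d)
L(16, 16)*(-462) = (-108 + 16)*(-462) = -92*(-462) = 42504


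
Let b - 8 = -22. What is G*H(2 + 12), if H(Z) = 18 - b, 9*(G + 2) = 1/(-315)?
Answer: -181472/2835 ≈ -64.011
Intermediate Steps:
b = -14 (b = 8 - 22 = -14)
G = -5671/2835 (G = -2 + (⅑)/(-315) = -2 + (⅑)*(-1/315) = -2 - 1/2835 = -5671/2835 ≈ -2.0004)
H(Z) = 32 (H(Z) = 18 - 1*(-14) = 18 + 14 = 32)
G*H(2 + 12) = -5671/2835*32 = -181472/2835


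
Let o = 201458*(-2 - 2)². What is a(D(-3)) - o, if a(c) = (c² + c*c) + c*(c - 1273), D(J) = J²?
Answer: -3234542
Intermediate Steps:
o = 3223328 (o = 201458*(-4)² = 201458*16 = 3223328)
a(c) = 2*c² + c*(-1273 + c) (a(c) = (c² + c²) + c*(-1273 + c) = 2*c² + c*(-1273 + c))
a(D(-3)) - o = (-3)²*(-1273 + 3*(-3)²) - 1*3223328 = 9*(-1273 + 3*9) - 3223328 = 9*(-1273 + 27) - 3223328 = 9*(-1246) - 3223328 = -11214 - 3223328 = -3234542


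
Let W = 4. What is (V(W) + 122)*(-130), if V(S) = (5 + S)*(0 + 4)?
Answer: -20540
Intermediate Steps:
V(S) = 20 + 4*S (V(S) = (5 + S)*4 = 20 + 4*S)
(V(W) + 122)*(-130) = ((20 + 4*4) + 122)*(-130) = ((20 + 16) + 122)*(-130) = (36 + 122)*(-130) = 158*(-130) = -20540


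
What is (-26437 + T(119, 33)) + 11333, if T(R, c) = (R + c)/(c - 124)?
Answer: -1374616/91 ≈ -15106.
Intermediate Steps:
T(R, c) = (R + c)/(-124 + c)
(-26437 + T(119, 33)) + 11333 = (-26437 + (119 + 33)/(-124 + 33)) + 11333 = (-26437 + 152/(-91)) + 11333 = (-26437 - 1/91*152) + 11333 = (-26437 - 152/91) + 11333 = -2405919/91 + 11333 = -1374616/91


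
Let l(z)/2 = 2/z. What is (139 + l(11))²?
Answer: 2350089/121 ≈ 19422.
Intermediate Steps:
l(z) = 4/z (l(z) = 2*(2/z) = 4/z)
(139 + l(11))² = (139 + 4/11)² = (1533/11)² = 2350089/121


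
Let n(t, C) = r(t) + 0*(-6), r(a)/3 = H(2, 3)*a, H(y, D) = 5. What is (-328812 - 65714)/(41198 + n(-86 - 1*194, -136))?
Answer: -197263/18499 ≈ -10.663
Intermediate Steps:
r(a) = 15*a (r(a) = 3*(5*a) = 15*a)
n(t, C) = 15*t (n(t, C) = 15*t + 0*(-6) = 15*t + 0 = 15*t)
(-328812 - 65714)/(41198 + n(-86 - 1*194, -136)) = (-328812 - 65714)/(41198 + 15*(-86 - 1*194)) = -394526/(41198 + 15*(-86 - 194)) = -394526/(41198 + 15*(-280)) = -394526/(41198 - 4200) = -394526/36998 = -394526*1/36998 = -197263/18499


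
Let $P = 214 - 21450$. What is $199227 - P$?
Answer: $220463$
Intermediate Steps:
$P = -21236$ ($P = 214 - 21450 = -21236$)
$199227 - P = 199227 - -21236 = 199227 + 21236 = 220463$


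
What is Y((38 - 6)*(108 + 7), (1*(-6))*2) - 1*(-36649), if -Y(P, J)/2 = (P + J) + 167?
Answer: 28979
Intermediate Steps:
Y(P, J) = -334 - 2*J - 2*P (Y(P, J) = -2*((P + J) + 167) = -2*((J + P) + 167) = -2*(167 + J + P) = -334 - 2*J - 2*P)
Y((38 - 6)*(108 + 7), (1*(-6))*2) - 1*(-36649) = (-334 - 2*1*(-6)*2 - 2*(38 - 6)*(108 + 7)) - 1*(-36649) = (-334 - (-12)*2 - 64*115) + 36649 = (-334 - 2*(-12) - 2*3680) + 36649 = (-334 + 24 - 7360) + 36649 = -7670 + 36649 = 28979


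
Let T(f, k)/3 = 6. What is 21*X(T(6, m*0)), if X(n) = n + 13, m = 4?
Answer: 651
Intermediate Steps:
T(f, k) = 18 (T(f, k) = 3*6 = 18)
X(n) = 13 + n
21*X(T(6, m*0)) = 21*(13 + 18) = 21*31 = 651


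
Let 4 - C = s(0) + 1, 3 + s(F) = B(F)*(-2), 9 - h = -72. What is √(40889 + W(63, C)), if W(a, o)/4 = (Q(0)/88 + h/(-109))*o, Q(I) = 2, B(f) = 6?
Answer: √58707501479/1199 ≈ 202.08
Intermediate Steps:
h = 81 (h = 9 - 1*(-72) = 9 + 72 = 81)
s(F) = -15 (s(F) = -3 + 6*(-2) = -3 - 12 = -15)
C = 18 (C = 4 - (-15 + 1) = 4 - 1*(-14) = 4 + 14 = 18)
W(a, o) = -3455*o/1199 (W(a, o) = 4*((2/88 + 81/(-109))*o) = 4*((2*(1/88) + 81*(-1/109))*o) = 4*((1/44 - 81/109)*o) = 4*(-3455*o/4796) = -3455*o/1199)
√(40889 + W(63, C)) = √(40889 - 3455/1199*18) = √(40889 - 62190/1199) = √(48963721/1199) = √58707501479/1199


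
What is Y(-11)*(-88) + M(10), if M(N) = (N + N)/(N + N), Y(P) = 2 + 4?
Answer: -527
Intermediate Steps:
Y(P) = 6
M(N) = 1 (M(N) = (2*N)/((2*N)) = (2*N)*(1/(2*N)) = 1)
Y(-11)*(-88) + M(10) = 6*(-88) + 1 = -528 + 1 = -527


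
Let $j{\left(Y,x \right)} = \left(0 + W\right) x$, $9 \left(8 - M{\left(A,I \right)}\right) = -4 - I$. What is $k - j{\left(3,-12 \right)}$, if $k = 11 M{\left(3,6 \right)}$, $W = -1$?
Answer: $\frac{794}{9} \approx 88.222$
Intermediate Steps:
$M{\left(A,I \right)} = \frac{76}{9} + \frac{I}{9}$ ($M{\left(A,I \right)} = 8 - \frac{-4 - I}{9} = 8 + \left(\frac{4}{9} + \frac{I}{9}\right) = \frac{76}{9} + \frac{I}{9}$)
$j{\left(Y,x \right)} = - x$ ($j{\left(Y,x \right)} = \left(0 - 1\right) x = - x$)
$k = \frac{902}{9}$ ($k = 11 \left(\frac{76}{9} + \frac{1}{9} \cdot 6\right) = 11 \left(\frac{76}{9} + \frac{2}{3}\right) = 11 \cdot \frac{82}{9} = \frac{902}{9} \approx 100.22$)
$k - j{\left(3,-12 \right)} = \frac{902}{9} - \left(-1\right) \left(-12\right) = \frac{902}{9} - 12 = \frac{794}{9}$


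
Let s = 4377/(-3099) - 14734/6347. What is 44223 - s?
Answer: 289970413068/6556451 ≈ 44227.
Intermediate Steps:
s = -24480495/6556451 (s = 4377*(-1/3099) - 14734*1/6347 = -1459/1033 - 14734/6347 = -24480495/6556451 ≈ -3.7338)
44223 - s = 44223 - 1*(-24480495/6556451) = 44223 + 24480495/6556451 = 289970413068/6556451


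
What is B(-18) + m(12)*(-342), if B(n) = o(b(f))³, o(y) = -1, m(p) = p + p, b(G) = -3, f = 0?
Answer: -8209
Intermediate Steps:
m(p) = 2*p
B(n) = -1 (B(n) = (-1)³ = -1)
B(-18) + m(12)*(-342) = -1 + (2*12)*(-342) = -1 + 24*(-342) = -1 - 8208 = -8209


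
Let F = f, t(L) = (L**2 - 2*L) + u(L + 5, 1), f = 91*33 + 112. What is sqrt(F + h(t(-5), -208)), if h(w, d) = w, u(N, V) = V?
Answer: sqrt(3151) ≈ 56.134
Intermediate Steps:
f = 3115 (f = 3003 + 112 = 3115)
t(L) = 1 + L**2 - 2*L (t(L) = (L**2 - 2*L) + 1 = 1 + L**2 - 2*L)
F = 3115
sqrt(F + h(t(-5), -208)) = sqrt(3115 + (1 + (-5)**2 - 2*(-5))) = sqrt(3115 + (1 + 25 + 10)) = sqrt(3115 + 36) = sqrt(3151)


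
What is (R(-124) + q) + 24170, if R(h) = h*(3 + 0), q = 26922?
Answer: 50720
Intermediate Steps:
R(h) = 3*h (R(h) = h*3 = 3*h)
(R(-124) + q) + 24170 = (3*(-124) + 26922) + 24170 = (-372 + 26922) + 24170 = 26550 + 24170 = 50720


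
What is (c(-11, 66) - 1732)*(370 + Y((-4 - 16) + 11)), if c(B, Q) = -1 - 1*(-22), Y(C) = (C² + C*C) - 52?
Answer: -821280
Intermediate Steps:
Y(C) = -52 + 2*C² (Y(C) = (C² + C²) - 52 = 2*C² - 52 = -52 + 2*C²)
c(B, Q) = 21 (c(B, Q) = -1 + 22 = 21)
(c(-11, 66) - 1732)*(370 + Y((-4 - 16) + 11)) = (21 - 1732)*(370 + (-52 + 2*((-4 - 16) + 11)²)) = -1711*(370 + (-52 + 2*(-20 + 11)²)) = -1711*(370 + (-52 + 2*(-9)²)) = -1711*(370 + (-52 + 2*81)) = -1711*(370 + (-52 + 162)) = -1711*(370 + 110) = -1711*480 = -821280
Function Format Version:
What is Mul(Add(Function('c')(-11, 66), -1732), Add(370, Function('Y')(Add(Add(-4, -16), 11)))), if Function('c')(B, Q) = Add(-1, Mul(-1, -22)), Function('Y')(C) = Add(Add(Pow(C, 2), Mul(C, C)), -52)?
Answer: -821280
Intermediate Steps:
Function('Y')(C) = Add(-52, Mul(2, Pow(C, 2))) (Function('Y')(C) = Add(Add(Pow(C, 2), Pow(C, 2)), -52) = Add(Mul(2, Pow(C, 2)), -52) = Add(-52, Mul(2, Pow(C, 2))))
Function('c')(B, Q) = 21 (Function('c')(B, Q) = Add(-1, 22) = 21)
Mul(Add(Function('c')(-11, 66), -1732), Add(370, Function('Y')(Add(Add(-4, -16), 11)))) = Mul(Add(21, -1732), Add(370, Add(-52, Mul(2, Pow(Add(Add(-4, -16), 11), 2))))) = Mul(-1711, Add(370, Add(-52, Mul(2, Pow(Add(-20, 11), 2))))) = Mul(-1711, Add(370, Add(-52, Mul(2, Pow(-9, 2))))) = Mul(-1711, Add(370, Add(-52, Mul(2, 81)))) = Mul(-1711, Add(370, Add(-52, 162))) = Mul(-1711, Add(370, 110)) = Mul(-1711, 480) = -821280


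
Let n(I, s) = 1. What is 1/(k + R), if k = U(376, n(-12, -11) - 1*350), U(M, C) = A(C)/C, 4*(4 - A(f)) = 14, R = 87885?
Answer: 698/61343729 ≈ 1.1379e-5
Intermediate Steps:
A(f) = 1/2 (A(f) = 4 - 1/4*14 = 4 - 7/2 = 1/2)
U(M, C) = 1/(2*C)
k = -1/698 (k = 1/(2*(1 - 1*350)) = 1/(2*(1 - 350)) = (1/2)/(-349) = (1/2)*(-1/349) = -1/698 ≈ -0.0014327)
1/(k + R) = 1/(-1/698 + 87885) = 1/(61343729/698) = 698/61343729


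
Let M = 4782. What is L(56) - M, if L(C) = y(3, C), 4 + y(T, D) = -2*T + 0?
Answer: -4792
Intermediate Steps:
y(T, D) = -4 - 2*T (y(T, D) = -4 + (-2*T + 0) = -4 - 2*T)
L(C) = -10 (L(C) = -4 - 2*3 = -4 - 6 = -10)
L(56) - M = -10 - 1*4782 = -10 - 4782 = -4792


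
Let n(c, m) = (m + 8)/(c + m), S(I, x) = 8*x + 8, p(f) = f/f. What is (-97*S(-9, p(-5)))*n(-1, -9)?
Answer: -776/5 ≈ -155.20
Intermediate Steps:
p(f) = 1
S(I, x) = 8 + 8*x
n(c, m) = (8 + m)/(c + m)
(-97*S(-9, p(-5)))*n(-1, -9) = (-97*(8 + 8*1))*((8 - 9)/(-1 - 9)) = (-97*(8 + 8))*(-1/(-10)) = (-97*16)*(-⅒*(-1)) = -1552*⅒ = -776/5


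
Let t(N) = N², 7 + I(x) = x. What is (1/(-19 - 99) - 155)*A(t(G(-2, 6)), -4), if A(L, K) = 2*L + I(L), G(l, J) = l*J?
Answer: -7773675/118 ≈ -65879.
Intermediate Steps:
G(l, J) = J*l
I(x) = -7 + x
A(L, K) = -7 + 3*L (A(L, K) = 2*L + (-7 + L) = -7 + 3*L)
(1/(-19 - 99) - 155)*A(t(G(-2, 6)), -4) = (1/(-19 - 99) - 155)*(-7 + 3*(6*(-2))²) = (1/(-118) - 155)*(-7 + 3*(-12)²) = (-1/118 - 155)*(-7 + 3*144) = -18291*(-7 + 432)/118 = -18291/118*425 = -7773675/118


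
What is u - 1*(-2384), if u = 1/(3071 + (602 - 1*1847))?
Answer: 4353185/1826 ≈ 2384.0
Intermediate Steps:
u = 1/1826 (u = 1/(3071 + (602 - 1847)) = 1/(3071 - 1245) = 1/1826 ≈ 0.00054764)
u - 1*(-2384) = 1/1826 - 1*(-2384) = 1/1826 + 2384 = 4353185/1826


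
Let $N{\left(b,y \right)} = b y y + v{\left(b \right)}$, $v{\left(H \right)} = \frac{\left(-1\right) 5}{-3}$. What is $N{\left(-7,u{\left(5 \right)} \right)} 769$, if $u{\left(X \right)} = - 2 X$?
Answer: $- \frac{1611055}{3} \approx -5.3702 \cdot 10^{5}$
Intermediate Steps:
$v{\left(H \right)} = \frac{5}{3}$ ($v{\left(H \right)} = \left(-5\right) \left(- \frac{1}{3}\right) = \frac{5}{3}$)
$N{\left(b,y \right)} = \frac{5}{3} + b y^{2}$ ($N{\left(b,y \right)} = b y y + \frac{5}{3} = b y^{2} + \frac{5}{3} = \frac{5}{3} + b y^{2}$)
$N{\left(-7,u{\left(5 \right)} \right)} 769 = \left(\frac{5}{3} - 7 \left(\left(-2\right) 5\right)^{2}\right) 769 = \left(\frac{5}{3} - 7 \left(-10\right)^{2}\right) 769 = \left(\frac{5}{3} - 700\right) 769 = \left(- \frac{2095}{3}\right) 769 = - \frac{1611055}{3}$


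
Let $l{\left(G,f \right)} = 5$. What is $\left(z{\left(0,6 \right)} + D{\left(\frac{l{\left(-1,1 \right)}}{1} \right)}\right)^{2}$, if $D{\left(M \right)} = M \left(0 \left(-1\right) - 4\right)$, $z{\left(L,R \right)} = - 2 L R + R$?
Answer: $196$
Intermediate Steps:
$z{\left(L,R \right)} = R - 2 L R$ ($z{\left(L,R \right)} = - 2 L R + R = R - 2 L R$)
$D{\left(M \right)} = - 4 M$ ($D{\left(M \right)} = M \left(0 - 4\right) = M \left(-4\right) = - 4 M$)
$\left(z{\left(0,6 \right)} + D{\left(\frac{l{\left(-1,1 \right)}}{1} \right)}\right)^{2} = \left(6 \left(1 - 0\right) - 4 \cdot \frac{5}{1}\right)^{2} = \left(6 \left(1 + 0\right) - 4 \cdot 5 \cdot 1\right)^{2} = \left(6 \cdot 1 - 20\right)^{2} = \left(6 - 20\right)^{2} = \left(-14\right)^{2} = 196$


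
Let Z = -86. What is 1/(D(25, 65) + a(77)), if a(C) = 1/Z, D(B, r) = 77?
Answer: 86/6621 ≈ 0.012989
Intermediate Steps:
a(C) = -1/86 (a(C) = 1/(-86) = -1/86)
1/(D(25, 65) + a(77)) = 1/(77 - 1/86) = 1/(6621/86) = 86/6621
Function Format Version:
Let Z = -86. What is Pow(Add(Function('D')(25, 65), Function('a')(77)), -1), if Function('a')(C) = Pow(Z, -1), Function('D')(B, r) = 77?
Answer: Rational(86, 6621) ≈ 0.012989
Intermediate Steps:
Function('a')(C) = Rational(-1, 86) (Function('a')(C) = Pow(-86, -1) = Rational(-1, 86))
Pow(Add(Function('D')(25, 65), Function('a')(77)), -1) = Pow(Add(77, Rational(-1, 86)), -1) = Pow(Rational(6621, 86), -1) = Rational(86, 6621)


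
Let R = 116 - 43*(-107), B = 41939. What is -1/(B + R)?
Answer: -1/46656 ≈ -2.1433e-5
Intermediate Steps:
R = 4717 (R = 116 + 4601 = 4717)
-1/(B + R) = -1/(41939 + 4717) = -1/46656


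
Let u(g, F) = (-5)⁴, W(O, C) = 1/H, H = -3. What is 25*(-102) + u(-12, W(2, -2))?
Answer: -1925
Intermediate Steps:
W(O, C) = -⅓ (W(O, C) = 1/(-3) = -⅓)
u(g, F) = 625
25*(-102) + u(-12, W(2, -2)) = 25*(-102) + 625 = -2550 + 625 = -1925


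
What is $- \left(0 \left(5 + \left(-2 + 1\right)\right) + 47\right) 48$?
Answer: $-2256$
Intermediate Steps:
$- \left(0 \left(5 + \left(-2 + 1\right)\right) + 47\right) 48 = - \left(0 \left(5 - 1\right) + 47\right) 48 = - \left(0 \cdot 4 + 47\right) 48 = - \left(0 + 47\right) 48 = - 47 \cdot 48 = \left(-1\right) 2256 = -2256$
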